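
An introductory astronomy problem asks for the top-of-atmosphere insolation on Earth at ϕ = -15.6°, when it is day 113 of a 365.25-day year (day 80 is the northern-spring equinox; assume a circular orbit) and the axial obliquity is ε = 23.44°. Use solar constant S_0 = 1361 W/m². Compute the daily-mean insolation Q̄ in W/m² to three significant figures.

Q̄ ≈ 369 W/m²

Solar longitude: L_s = 360° × (113 − 80)/365.25 = 32.526°.
sin δ = sin 23.44° × sin 32.526° = 0.21388, so δ = +12.350°.
cos h₀ = −tan(-15.6°) tan(+12.350°) = 0.0611, h₀ = 1.5096 rad.
Bracket: h₀ sin ϕ sin δ + cos ϕ cos δ sin h₀ = 1.5096×-0.26892×0.21388 + 0.96316×0.97686×0.99813 = -0.086827 + 0.939113 = 0.852286.
Q̄ = (S_0/π) × [bracket] = (1361/π) × 0.852286 = 369.2 W/m².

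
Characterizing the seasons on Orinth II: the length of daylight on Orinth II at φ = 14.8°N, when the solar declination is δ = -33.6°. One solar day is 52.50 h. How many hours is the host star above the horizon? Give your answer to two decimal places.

23.30 h

cos H₀ = −tan φ · tan δ = −tan(+14.8°) × tan(-33.600°) = 0.1755, so H₀ = 1.3943 rad = 79.89°.
Daylight = 2H₀/(2π) × 52.50 h = (1.3943/π) × 52.50 = 23.30 h.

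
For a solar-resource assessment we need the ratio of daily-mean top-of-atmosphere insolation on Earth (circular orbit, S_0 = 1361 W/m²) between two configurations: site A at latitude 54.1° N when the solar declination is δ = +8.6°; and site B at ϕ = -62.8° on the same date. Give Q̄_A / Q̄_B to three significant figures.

Q̄_A / Q̄_B ≈ 2.98

— Configuration A (ϕ=+54.1°):
cos h₀ = −tan(+54.1°) tan(+8.600°) = -0.2089, h₀ = 1.7813 rad.
Bracket: h₀ sin ϕ sin δ + cos ϕ cos δ sin h₀ = 1.7813×0.81004×0.14954 + 0.58637×0.98876×0.97793 = 0.215775 + 0.566983 = 0.782758.
Q̄ = (S_0/π) × [bracket] = (1361/π) × 0.782758 = 339.11 W/m².
— Configuration B (ϕ=-62.8°):
cos h₀ = −tan(-62.8°) tan(+8.600°) = 0.2943, h₀ = 1.2721 rad.
Bracket: h₀ sin ϕ sin δ + cos ϕ cos δ sin h₀ = 1.2721×-0.88942×0.14954 + 0.45710×0.98876×0.95572 = -0.169194 + 0.431949 = 0.262755.
Q̄ = (S_0/π) × [bracket] = (1361/π) × 0.262755 = 113.83 W/m².
Ratio Q̄_A / Q̄_B = 339.11 / 113.83 = 2.979.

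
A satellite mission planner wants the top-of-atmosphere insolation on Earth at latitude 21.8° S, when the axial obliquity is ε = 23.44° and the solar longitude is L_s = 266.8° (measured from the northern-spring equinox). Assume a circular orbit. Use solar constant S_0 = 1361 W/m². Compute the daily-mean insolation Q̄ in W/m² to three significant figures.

Q̄ ≈ 475 W/m²

Solar declination: sin δ = sin ε · sin L_s = sin 23.44° × sin 266.8° = -0.39717, so δ = -23.401°.
cos h₀ = −tan(-21.8°) tan(-23.401°) = -0.1731, h₀ = 1.7448 rad.
Bracket: h₀ sin ϕ sin δ + cos ϕ cos δ sin h₀ = 1.7448×-0.37137×-0.39717 + 0.92849×0.91775×0.98491 = 0.257353 + 0.839263 = 1.096616.
Q̄ = (S_0/π) × [bracket] = (1361/π) × 1.096616 = 475.1 W/m².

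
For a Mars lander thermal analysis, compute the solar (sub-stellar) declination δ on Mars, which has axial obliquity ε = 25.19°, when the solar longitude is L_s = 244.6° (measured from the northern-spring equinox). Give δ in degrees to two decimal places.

δ = -22.61°

sin δ = sin ε · sin L_s = sin 25.19° × sin 244.6° = -0.384479.
δ = arcsin(-0.384479) = -22.61°.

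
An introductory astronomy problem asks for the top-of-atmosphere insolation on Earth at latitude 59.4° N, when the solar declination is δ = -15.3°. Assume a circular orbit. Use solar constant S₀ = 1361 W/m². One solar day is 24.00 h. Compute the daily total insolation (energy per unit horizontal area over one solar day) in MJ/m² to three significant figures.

7.03 MJ/m²

cos H₀ = −tan(+59.4°) tan(-15.300°) = 0.4626, H₀ = 1.0899 rad.
Bracket: H₀ sin φ sin δ + cos φ cos δ sin H₀ = 1.0899×0.86074×-0.26387 + 0.50904×0.96456×0.88658 = -0.247542 + 0.435310 = 0.187768.
Q̄ = (S₀/π) × [bracket] = (1361/π) × 0.187768 = 81.345 W/m².
Daily total = Q̄ × 24.00 h × 3600 s/h = 81.345 × 24.00 × 3600 / 10⁶ = 7.028 MJ/m².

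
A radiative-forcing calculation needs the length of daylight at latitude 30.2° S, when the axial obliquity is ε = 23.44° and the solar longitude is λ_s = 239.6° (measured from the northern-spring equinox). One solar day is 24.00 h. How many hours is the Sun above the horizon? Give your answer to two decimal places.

Solar declination: sin δ = sin ε · sin λ_s = sin 23.44° × sin 239.6° = -0.34310, so δ = -20.066°.
cos H₀ = −tan φ · tan δ = −tan(-30.2°) × tan(-20.066°) = -0.2126, so H₀ = 1.7850 rad = 102.27°.
Daylight = 2H₀/(2π) × 24.00 h = (1.7850/π) × 24.00 = 13.64 h.

13.64 h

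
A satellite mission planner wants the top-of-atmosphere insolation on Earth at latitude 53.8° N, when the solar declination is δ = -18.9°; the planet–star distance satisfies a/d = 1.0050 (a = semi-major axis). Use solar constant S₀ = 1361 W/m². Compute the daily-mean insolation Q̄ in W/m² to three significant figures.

cos H₀ = −tan(+53.8°) tan(-18.900°) = 0.4678, H₀ = 1.0840 rad.
Bracket: H₀ sin φ sin δ + cos φ cos δ sin H₀ = 1.0840×0.80696×-0.32392 + 0.59061×0.94609×0.88384 = -0.283347 + 0.493863 = 0.210516.
Inverse-square distance factor (a/d)² = 1.0050² = 1.010025.
Q̄ = (S₀/π) × 1.010025 × [bracket] = (1361/π) × 1.010025 × 0.210516 = 92.11 W/m².

Q̄ ≈ 92.1 W/m²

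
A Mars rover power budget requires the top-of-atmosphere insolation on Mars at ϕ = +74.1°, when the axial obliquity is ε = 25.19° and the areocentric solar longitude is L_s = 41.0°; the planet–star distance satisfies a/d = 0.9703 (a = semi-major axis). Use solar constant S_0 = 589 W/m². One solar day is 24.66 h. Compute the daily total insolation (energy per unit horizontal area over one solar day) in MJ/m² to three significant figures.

sin δ = sin 25.19° × sin 41.0° = 0.27923, so δ = +16.214°.
cos h₀ = −tan(+74.1°) tan(+16.214°) = -1.0209 ≤ −1 ⇒ polar day, h₀ = π.
Bracket: h₀ sin ϕ sin δ + cos ϕ cos δ sin h₀ = 3.1416×0.96174×0.27923 + 0.27396×0.96022×0.00000 = 0.843666 + 0.000000 = 0.843666.
Inverse-square distance factor (a/d)² = 0.9703² = 0.941482.
Q̄ = (S_0/π) × 0.941482 × [bracket] = (589/π) × 0.941482 × 0.843666 = 148.92 W/m².
Daily total = Q̄ × 24.66 h × 3600 s/h = 148.92 × 24.66 × 3600 / 10⁶ = 13.22 MJ/m².

13.2 MJ/m²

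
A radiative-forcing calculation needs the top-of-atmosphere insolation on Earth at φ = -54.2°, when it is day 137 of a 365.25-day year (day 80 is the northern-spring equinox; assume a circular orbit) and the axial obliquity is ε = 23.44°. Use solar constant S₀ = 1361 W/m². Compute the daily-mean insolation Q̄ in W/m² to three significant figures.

Solar longitude: λ_s = 360° × (137 − 80)/365.25 = 56.181°.
sin δ = sin 23.44° × sin 56.181° = 0.33048, so δ = +19.298°.
cos H₀ = −tan(-54.2°) tan(+19.298°) = 0.4855, H₀ = 1.0639 rad.
Bracket: H₀ sin φ sin δ + cos φ cos δ sin H₀ = 1.0639×-0.81106×0.33048 + 0.58496×0.94381×0.87423 = -0.285167 + 0.482655 = 0.197488.
Q̄ = (S₀/π) × [bracket] = (1361/π) × 0.197488 = 85.56 W/m².

Q̄ ≈ 85.6 W/m²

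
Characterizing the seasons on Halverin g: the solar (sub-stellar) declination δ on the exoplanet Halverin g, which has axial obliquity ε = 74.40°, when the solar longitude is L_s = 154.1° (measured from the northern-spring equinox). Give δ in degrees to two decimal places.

δ = +24.88°

sin δ = sin ε · sin L_s = sin 74.40° × sin 154.1° = 0.420711.
δ = arcsin(0.420711) = +24.88°.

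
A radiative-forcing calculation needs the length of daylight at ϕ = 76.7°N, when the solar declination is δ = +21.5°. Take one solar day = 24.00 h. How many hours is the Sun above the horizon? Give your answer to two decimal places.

24.00 h

Sunrise equation: cos h₀ = −tan ϕ · tan δ = -1.6664 ≤ −1, so the Sun never sets (polar day) and h₀ = π.
Daylight = 2h₀/(2π) × 24.00 h = (3.1416/π) × 24.00 = 24.00 h.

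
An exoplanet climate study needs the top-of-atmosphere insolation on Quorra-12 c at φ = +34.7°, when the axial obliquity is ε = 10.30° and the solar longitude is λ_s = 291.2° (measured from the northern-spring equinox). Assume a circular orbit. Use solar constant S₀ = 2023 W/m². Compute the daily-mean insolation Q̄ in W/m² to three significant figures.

Q̄ ≈ 430 W/m²

Solar declination: sin δ = sin ε · sin λ_s = sin 10.30° × sin 291.2° = -0.16670, so δ = -9.596°.
cos H₀ = −tan(+34.7°) tan(-9.596°) = 0.1171, H₀ = 1.4535 rad.
Bracket: H₀ sin φ sin δ + cos φ cos δ sin H₀ = 1.4535×0.56928×-0.16670 + 0.82214×0.98601×0.99312 = -0.137936 + 0.805061 = 0.667125.
Q̄ = (S₀/π) × [bracket] = (2023/π) × 0.667125 = 429.6 W/m².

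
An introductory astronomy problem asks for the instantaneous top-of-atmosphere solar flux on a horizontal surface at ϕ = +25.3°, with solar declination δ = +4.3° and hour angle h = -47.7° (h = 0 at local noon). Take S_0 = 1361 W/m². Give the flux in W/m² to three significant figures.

cos θ_z = sin ϕ sin δ + cos ϕ cos δ cos h = 0.032043 + 0.606746 = 0.638789.
Flux = S_0 · cos θ_z = 1361 × 0.638789 = 869.4 W/m².

869 W/m²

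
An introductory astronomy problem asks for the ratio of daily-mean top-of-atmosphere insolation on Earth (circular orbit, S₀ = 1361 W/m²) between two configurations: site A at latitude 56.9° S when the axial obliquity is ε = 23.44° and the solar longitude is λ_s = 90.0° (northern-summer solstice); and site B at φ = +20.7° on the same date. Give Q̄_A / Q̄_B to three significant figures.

Q̄_A / Q̄_B ≈ 0.0854

— Configuration A (φ=-56.9°):
Solar declination: sin δ = sin ε · sin λ_s = sin 23.44° × sin 90.0° = 0.39779, so δ = +23.440°.
cos H₀ = −tan(-56.9°) tan(+23.440°) = 0.6651, H₀ = 0.8432 rad.
Bracket: H₀ sin φ sin δ + cos φ cos δ sin H₀ = 0.8432×-0.83772×0.39779 + 0.54610×0.91748×0.74676 = -0.280985 + 0.374154 = 0.093169.
Q̄ = (S₀/π) × [bracket] = (1361/π) × 0.093169 = 40.363 W/m².
— Configuration B (φ=+20.7°):
cos H₀ = −tan(+20.7°) tan(+23.440°) = -0.1638, H₀ = 1.7354 rad.
Bracket: H₀ sin φ sin δ + cos φ cos δ sin H₀ = 1.7354×0.35347×0.39779 + 0.93544×0.91748×0.98649 = 0.244009 + 0.846653 = 1.090662.
Q̄ = (S₀/π) × [bracket] = (1361/π) × 1.090662 = 472.50 W/m².
Ratio Q̄_A / Q̄_B = 40.363 / 472.50 = 0.08542.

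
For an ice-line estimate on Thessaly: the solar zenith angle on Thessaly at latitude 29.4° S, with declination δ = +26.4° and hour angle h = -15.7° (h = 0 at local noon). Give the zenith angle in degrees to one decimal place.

cos θ_z = sin ϕ sin δ + cos ϕ cos δ cos h = -0.218273 + 0.751243 = 0.532970.
θ_z = arccos(0.532970) = 57.8°.

θ_z = 57.8°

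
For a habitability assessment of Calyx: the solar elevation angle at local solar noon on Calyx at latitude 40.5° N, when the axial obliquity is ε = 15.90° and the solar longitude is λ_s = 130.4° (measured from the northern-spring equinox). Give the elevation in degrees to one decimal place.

Solar declination: sin δ = sin ε · sin λ_s = sin 15.90° × sin 130.4° = 0.20863, so δ = +12.042°.
At local noon the hour angle is zero, so the zenith angle equals |φ − δ| = |+40.5° − (+12.042°)| = 28.458°.
Elevation = 90° − 28.458° = 61.5°.

61.5°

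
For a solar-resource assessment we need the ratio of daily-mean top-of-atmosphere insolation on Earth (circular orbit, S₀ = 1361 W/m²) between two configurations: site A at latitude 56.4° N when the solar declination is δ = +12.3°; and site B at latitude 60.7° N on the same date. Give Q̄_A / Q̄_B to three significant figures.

— Configuration A (φ=+56.4°):
cos H₀ = −tan(+56.4°) tan(+12.300°) = -0.3282, H₀ = 1.9052 rad.
Bracket: H₀ sin φ sin δ + cos φ cos δ sin H₀ = 1.9052×0.83292×0.21303 + 0.55339×0.97705×0.94462 = 0.338053 + 0.510746 = 0.848799.
Q̄ = (S₀/π) × [bracket] = (1361/π) × 0.848799 = 367.72 W/m².
— Configuration B (φ=+60.7°):
cos H₀ = −tan(+60.7°) tan(+12.300°) = -0.3885, H₀ = 1.9698 rad.
Bracket: H₀ sin φ sin δ + cos φ cos δ sin H₀ = 1.9698×0.87207×0.21303 + 0.48938×0.97705×0.92143 = 0.365944 + 0.440581 = 0.806525.
Q̄ = (S₀/π) × [bracket] = (1361/π) × 0.806525 = 349.40 W/m².
Ratio Q̄_A / Q̄_B = 367.72 / 349.40 = 1.052.

Q̄_A / Q̄_B ≈ 1.05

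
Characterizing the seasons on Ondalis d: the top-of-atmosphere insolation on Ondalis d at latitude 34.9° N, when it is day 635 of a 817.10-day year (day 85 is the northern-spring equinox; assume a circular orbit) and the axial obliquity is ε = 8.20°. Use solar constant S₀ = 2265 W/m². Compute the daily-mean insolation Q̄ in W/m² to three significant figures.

Solar longitude: λ_s = 360° × (635 − 85)/817.10 = 242.320°.
sin δ = sin 8.20° × sin 242.320° = -0.12631, so δ = -7.256°.
cos H₀ = −tan(+34.9°) tan(-7.256°) = 0.0888, H₀ = 1.4819 rad.
Bracket: H₀ sin φ sin δ + cos φ cos δ sin H₀ = 1.4819×0.57215×-0.12631 + 0.82015×0.99199×0.99605 = -0.107094 + 0.810367 = 0.703273.
Q̄ = (S₀/π) × [bracket] = (2265/π) × 0.703273 = 507.0 W/m².

Q̄ ≈ 507 W/m²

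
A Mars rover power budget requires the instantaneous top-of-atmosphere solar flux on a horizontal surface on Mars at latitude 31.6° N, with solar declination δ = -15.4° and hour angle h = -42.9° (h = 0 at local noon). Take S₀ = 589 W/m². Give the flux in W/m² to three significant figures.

cos θ_z = sin φ sin δ + cos φ cos δ cos h = -0.139148 + 0.601525 = 0.462377.
Flux = S₀ · cos θ_z = 589 × 0.462377 = 272.3 W/m².

272 W/m²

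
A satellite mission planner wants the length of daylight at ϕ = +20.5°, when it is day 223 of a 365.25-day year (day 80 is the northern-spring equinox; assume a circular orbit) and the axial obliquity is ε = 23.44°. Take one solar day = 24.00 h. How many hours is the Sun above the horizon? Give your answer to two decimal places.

Solar longitude: L_s = 360° × (223 − 80)/365.25 = 140.945°.
sin δ = sin 23.44° × sin 140.945° = 0.25064, so δ = +14.515°.
cos h₀ = −tan ϕ · tan δ = −tan(+20.5°) × tan(+14.515°) = -0.0968, so h₀ = 1.6677 rad = 95.55°.
Daylight = 2h₀/(2π) × 24.00 h = (1.6677/π) × 24.00 = 12.74 h.

12.74 h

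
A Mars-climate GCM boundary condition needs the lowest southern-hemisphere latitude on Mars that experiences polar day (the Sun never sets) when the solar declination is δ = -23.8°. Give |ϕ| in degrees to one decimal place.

Polar day requires cos h₀ = −tan ϕ tan δ ≤ −1, i.e. tan ϕ tan δ ≥ 1.
The boundary is |tan ϕ| · |tan δ| = 1, so |ϕ| = 90° − |δ| = 90° − 23.8° = 66.2° in the southern hemisphere.

|ϕ| = 66.2°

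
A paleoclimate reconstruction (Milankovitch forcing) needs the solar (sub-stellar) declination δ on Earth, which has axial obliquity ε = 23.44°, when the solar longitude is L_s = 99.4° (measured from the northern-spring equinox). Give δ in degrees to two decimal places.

sin δ = sin ε · sin L_s = sin 23.44° × sin 99.4° = 0.392447.
δ = arcsin(0.392447) = +23.11°.

δ = +23.11°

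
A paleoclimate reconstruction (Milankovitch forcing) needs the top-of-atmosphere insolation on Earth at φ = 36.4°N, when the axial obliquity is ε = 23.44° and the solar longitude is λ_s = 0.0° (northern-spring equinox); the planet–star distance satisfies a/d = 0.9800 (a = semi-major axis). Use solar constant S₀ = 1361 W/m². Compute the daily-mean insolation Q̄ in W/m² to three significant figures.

Solar declination: sin δ = sin ε · sin λ_s = sin 23.44° × sin 0.0° = 0.00000, so δ = +0.000°.
cos H₀ = −tan(+36.4°) tan(+0.000°) = -0.0000, H₀ = 1.5708 rad.
Bracket: H₀ sin φ sin δ + cos φ cos δ sin H₀ = 1.5708×0.59342×0.00000 + 0.80489×1.00000×1.00000 = 0.000000 + 0.804890 = 0.804890.
Inverse-square distance factor (a/d)² = 0.9800² = 0.960400.
Q̄ = (S₀/π) × 0.960400 × [bracket] = (1361/π) × 0.960400 × 0.804890 = 334.9 W/m².

Q̄ ≈ 335 W/m²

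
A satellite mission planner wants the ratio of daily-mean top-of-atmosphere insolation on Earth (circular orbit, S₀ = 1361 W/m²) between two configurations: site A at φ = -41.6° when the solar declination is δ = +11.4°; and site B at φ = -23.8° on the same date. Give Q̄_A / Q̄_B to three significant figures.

Q̄_A / Q̄_B ≈ 0.695

— Configuration A (φ=-41.6°):
cos H₀ = −tan(-41.6°) tan(+11.400°) = 0.1790, H₀ = 1.3908 rad.
Bracket: H₀ sin φ sin δ + cos φ cos δ sin H₀ = 1.3908×-0.66393×0.19766 + 0.74780×0.98027×0.98385 = -0.182518 + 0.721207 = 0.538689.
Q̄ = (S₀/π) × [bracket] = (1361/π) × 0.538689 = 233.37 W/m².
— Configuration B (φ=-23.8°):
cos H₀ = −tan(-23.8°) tan(+11.400°) = 0.0889, H₀ = 1.4817 rad.
Bracket: H₀ sin φ sin δ + cos φ cos δ sin H₀ = 1.4817×-0.40355×0.19766 + 0.91496×0.98027×0.99604 = -0.118189 + 0.893356 = 0.775167.
Q̄ = (S₀/π) × [bracket] = (1361/π) × 0.775167 = 335.82 W/m².
Ratio Q̄_A / Q̄_B = 233.37 / 335.82 = 0.6949.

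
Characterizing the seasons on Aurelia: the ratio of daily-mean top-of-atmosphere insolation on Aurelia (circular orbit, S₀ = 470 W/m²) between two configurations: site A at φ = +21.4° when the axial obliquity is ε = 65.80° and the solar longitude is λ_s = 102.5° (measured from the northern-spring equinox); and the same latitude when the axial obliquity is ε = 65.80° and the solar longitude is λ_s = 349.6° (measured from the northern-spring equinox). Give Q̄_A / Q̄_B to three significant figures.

Q̄_A / Q̄_B ≈ 1.29

— Configuration A (φ=+21.4°):
Solar declination: sin δ = sin ε · sin λ_s = sin 65.80° × sin 102.5° = 0.89050, so δ = +62.936°.
cos H₀ = −tan(+21.4°) tan(+62.936°) = -0.7670, H₀ = 2.4450 rad.
Bracket: H₀ sin φ sin δ + cos φ cos δ sin H₀ = 2.4450×0.36488×0.89050 + 0.93106×0.45498×0.64162 = 0.794443 + 0.271799 = 1.066242.
Q̄ = (S₀/π) × [bracket] = (470/π) × 1.066242 = 159.52 W/m².
— Configuration B (φ=+21.4°):
Solar declination: sin δ = sin ε · sin λ_s = sin 65.80° × sin 349.6° = -0.16466, so δ = -9.477°.
cos H₀ = −tan(+21.4°) tan(-9.477°) = 0.0654, H₀ = 1.5053 rad.
Bracket: H₀ sin φ sin δ + cos φ cos δ sin H₀ = 1.5053×0.36488×-0.16466 + 0.93106×0.98635×0.99786 = -0.090440 + 0.916386 = 0.825946.
Q̄ = (S₀/π) × [bracket] = (470/π) × 0.825946 = 123.57 W/m².
Ratio Q̄_A / Q̄_B = 159.52 / 123.57 = 1.291.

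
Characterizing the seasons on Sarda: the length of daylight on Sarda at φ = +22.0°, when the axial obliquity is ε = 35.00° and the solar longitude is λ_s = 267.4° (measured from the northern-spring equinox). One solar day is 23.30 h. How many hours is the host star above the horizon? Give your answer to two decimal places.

9.53 h

Solar declination: sin δ = sin ε · sin λ_s = sin 35.00° × sin 267.4° = -0.57299, so δ = -34.959°.
cos H₀ = −tan φ · tan δ = −tan(+22.0°) × tan(-34.959°) = 0.2825, so H₀ = 1.2844 rad = 73.59°.
Daylight = 2H₀/(2π) × 23.30 h = (1.2844/π) × 23.30 = 9.53 h.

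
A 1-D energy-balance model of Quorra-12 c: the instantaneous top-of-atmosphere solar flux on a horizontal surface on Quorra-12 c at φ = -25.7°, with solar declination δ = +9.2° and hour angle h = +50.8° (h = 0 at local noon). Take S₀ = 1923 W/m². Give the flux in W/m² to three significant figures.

948 W/m²

cos θ_z = sin φ sin δ + cos φ cos δ cos h = -0.069334 + 0.562181 = 0.492847.
Flux = S₀ · cos θ_z = 1923 × 0.492847 = 947.7 W/m².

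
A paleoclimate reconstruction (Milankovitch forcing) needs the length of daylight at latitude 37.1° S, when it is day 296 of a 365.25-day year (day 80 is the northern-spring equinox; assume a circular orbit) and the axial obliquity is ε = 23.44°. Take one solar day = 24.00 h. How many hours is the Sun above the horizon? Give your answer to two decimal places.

13.28 h

Solar longitude: L_s = 360° × (296 − 80)/365.25 = 212.895°.
sin δ = sin 23.44° × sin 212.895° = -0.21604, so δ = -12.477°.
cos h₀ = −tan ϕ · tan δ = −tan(-37.1°) × tan(-12.477°) = -0.1673, so h₀ = 1.7389 rad = 99.63°.
Daylight = 2h₀/(2π) × 24.00 h = (1.7389/π) × 24.00 = 13.28 h.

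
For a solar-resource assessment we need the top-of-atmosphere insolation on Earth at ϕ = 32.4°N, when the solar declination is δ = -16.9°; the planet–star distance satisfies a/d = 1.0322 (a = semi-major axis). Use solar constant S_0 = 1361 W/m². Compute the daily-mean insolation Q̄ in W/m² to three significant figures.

cos h₀ = −tan(+32.4°) tan(-16.900°) = 0.1928, h₀ = 1.3768 rad.
Bracket: h₀ sin ϕ sin δ + cos ϕ cos δ sin h₀ = 1.3768×0.53583×-0.29070 + 0.84433×0.95681×0.98124 = -0.214458 + 0.792708 = 0.578250.
Inverse-square distance factor (a/d)² = 1.0322² = 1.065437.
Q̄ = (S_0/π) × 1.065437 × [bracket] = (1361/π) × 1.065437 × 0.578250 = 266.9 W/m².

Q̄ ≈ 267 W/m²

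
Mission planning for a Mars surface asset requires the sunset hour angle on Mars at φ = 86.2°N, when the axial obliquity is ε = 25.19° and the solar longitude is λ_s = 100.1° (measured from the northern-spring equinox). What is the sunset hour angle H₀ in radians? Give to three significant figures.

Solar declination: sin δ = sin ε · sin λ_s = sin 25.19° × sin 100.1° = 0.41903, so δ = +24.773°.
Sunrise equation: cos H₀ = −tan φ · tan δ = -6.9481 ≤ −1, so the Sun never sets (polar day) and H₀ = π.

H₀ = 3.14 rad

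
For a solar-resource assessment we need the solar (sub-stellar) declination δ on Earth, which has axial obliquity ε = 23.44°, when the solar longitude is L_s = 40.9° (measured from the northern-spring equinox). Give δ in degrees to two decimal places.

δ = +15.10°

sin δ = sin ε · sin L_s = sin 23.44° × sin 40.9° = 0.260448.
δ = arcsin(0.260448) = +15.10°.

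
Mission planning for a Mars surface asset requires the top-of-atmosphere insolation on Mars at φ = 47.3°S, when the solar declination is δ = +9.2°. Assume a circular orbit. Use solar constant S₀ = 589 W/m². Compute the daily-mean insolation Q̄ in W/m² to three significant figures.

Q̄ ≈ 92.8 W/m²

cos H₀ = −tan(-47.3°) tan(+9.200°) = 0.1755, H₀ = 1.3944 rad.
Bracket: H₀ sin φ sin δ + cos φ cos δ sin H₀ = 1.3944×-0.73491×0.15988 + 0.67816×0.98714×0.98448 = -0.163838 + 0.659049 = 0.495211.
Q̄ = (S₀/π) × [bracket] = (589/π) × 0.495211 = 92.84 W/m².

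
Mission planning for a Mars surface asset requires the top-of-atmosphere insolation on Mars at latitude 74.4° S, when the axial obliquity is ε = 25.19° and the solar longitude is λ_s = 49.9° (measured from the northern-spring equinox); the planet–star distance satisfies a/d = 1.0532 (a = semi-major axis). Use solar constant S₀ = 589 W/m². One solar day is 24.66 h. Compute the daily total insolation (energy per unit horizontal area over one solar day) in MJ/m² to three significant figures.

0.00 MJ/m²

Solar declination: sin δ = sin ε · sin λ_s = sin 25.19° × sin 49.9° = 0.32557, so δ = +19.000°.
cos H₀ = −tan(-74.4°) tan(+19.000°) = 1.2332 ≥ 1 ⇒ polar night, H₀ = 0 and Q̄ = 0.
Inverse-square distance factor (a/d)² = 1.0532² = 1.109230.
Daily total = Q̄ × 24.66 h × 3600 s/h = 0.00 MJ/m².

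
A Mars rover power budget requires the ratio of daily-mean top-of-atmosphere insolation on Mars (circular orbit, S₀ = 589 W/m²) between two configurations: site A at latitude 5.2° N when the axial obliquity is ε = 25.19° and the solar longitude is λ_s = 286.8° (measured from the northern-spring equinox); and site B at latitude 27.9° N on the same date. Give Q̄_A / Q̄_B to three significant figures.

Q̄_A / Q̄_B ≈ 1.61

— Configuration A (φ=+5.2°):
Solar declination: sin δ = sin ε · sin λ_s = sin 25.19° × sin 286.8° = -0.40746, so δ = -24.045°.
cos H₀ = −tan(+5.2°) tan(-24.045°) = 0.0406, H₀ = 1.5302 rad.
Bracket: H₀ sin φ sin δ + cos φ cos δ sin H₀ = 1.5302×0.09063×-0.40746 + 0.99588×0.91323×0.99918 = -0.056507 + 0.908722 = 0.852215.
Q̄ = (S₀/π) × [bracket] = (589/π) × 0.852215 = 159.78 W/m².
— Configuration B (φ=+27.9°):
cos H₀ = −tan(+27.9°) tan(-24.045°) = 0.2362, H₀ = 1.3323 rad.
Bracket: H₀ sin φ sin δ + cos φ cos δ sin H₀ = 1.3323×0.46793×-0.40746 + 0.88377×0.91323×0.97170 = -0.254020 + 0.784245 = 0.530225.
Q̄ = (S₀/π) × [bracket] = (589/π) × 0.530225 = 99.409 W/m².
Ratio Q̄_A / Q̄_B = 159.78 / 99.409 = 1.607.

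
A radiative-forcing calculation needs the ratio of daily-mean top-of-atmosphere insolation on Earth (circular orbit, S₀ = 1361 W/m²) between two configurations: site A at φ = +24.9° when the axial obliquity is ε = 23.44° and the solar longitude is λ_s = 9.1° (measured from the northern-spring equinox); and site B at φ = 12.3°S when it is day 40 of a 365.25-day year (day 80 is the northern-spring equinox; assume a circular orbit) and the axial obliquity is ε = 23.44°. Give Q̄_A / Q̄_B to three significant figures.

— Configuration A (φ=+24.9°):
Solar declination: sin δ = sin ε · sin λ_s = sin 23.44° × sin 9.1° = 0.06291, so δ = +3.607°.
cos H₀ = −tan(+24.9°) tan(+3.607°) = -0.0293, H₀ = 1.6001 rad.
Bracket: H₀ sin φ sin δ + cos φ cos δ sin H₀ = 1.6001×0.42104×0.06291 + 0.90704×0.99802×0.99957 = 0.042383 + 0.904855 = 0.947238.
Q̄ = (S₀/π) × [bracket] = (1361/π) × 0.947238 = 410.36 W/m².
— Configuration B (φ=-12.3°):
Solar longitude: λ_s = 360° × (40 − 80)/365.25 = -39.425°, i.e. -39.425° + 360° = 320.575°.
sin δ = sin 23.44° × sin 320.575° = -0.25262, so δ = -14.633°.
cos H₀ = −tan(-12.3°) tan(-14.633°) = -0.0569, H₀ = 1.6278 rad.
Bracket: H₀ sin φ sin δ + cos φ cos δ sin H₀ = 1.6278×-0.21303×-0.25262 + 0.97705×0.96756×0.99838 = 0.087601 + 0.943823 = 1.031424.
Q̄ = (S₀/π) × [bracket] = (1361/π) × 1.031424 = 446.83 W/m².
Ratio Q̄_A / Q̄_B = 410.36 / 446.83 = 0.9184.

Q̄_A / Q̄_B ≈ 0.918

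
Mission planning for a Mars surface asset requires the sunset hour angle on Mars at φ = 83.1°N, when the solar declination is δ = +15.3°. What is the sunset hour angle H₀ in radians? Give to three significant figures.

H₀ = 3.14 rad

Sunrise equation: cos H₀ = −tan φ · tan δ = -2.2607 ≤ −1, so the Sun never sets (polar day) and H₀ = π.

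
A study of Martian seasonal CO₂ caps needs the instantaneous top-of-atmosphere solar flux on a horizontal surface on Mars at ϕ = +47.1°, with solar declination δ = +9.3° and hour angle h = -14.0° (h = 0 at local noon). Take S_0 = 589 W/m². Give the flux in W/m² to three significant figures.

cos θ_z = sin ϕ sin δ + cos ϕ cos δ cos h = 0.118382 + 0.651819 = 0.770201.
Flux = S_0 · cos θ_z = 589 × 0.770201 = 453.6 W/m².

454 W/m²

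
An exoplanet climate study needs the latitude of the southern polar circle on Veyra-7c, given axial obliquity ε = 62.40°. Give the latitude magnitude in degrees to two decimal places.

27.60°

The polar circle is the lowest latitude that experiences at least one full rotation of continuous darkness at the northern-summer solstice; it lies at |φ| = 90° − ε = 90° − 62.40° = 27.60°.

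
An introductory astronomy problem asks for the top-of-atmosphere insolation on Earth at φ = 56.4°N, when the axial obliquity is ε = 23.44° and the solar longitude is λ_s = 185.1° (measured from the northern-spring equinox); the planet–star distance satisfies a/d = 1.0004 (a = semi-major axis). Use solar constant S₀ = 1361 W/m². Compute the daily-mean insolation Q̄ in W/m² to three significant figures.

Q̄ ≈ 220 W/m²

Solar declination: sin δ = sin ε · sin λ_s = sin 23.44° × sin 185.1° = -0.03536, so δ = -2.026°.
cos H₀ = −tan(+56.4°) tan(-2.026°) = 0.0533, H₀ = 1.5175 rad.
Bracket: H₀ sin φ sin δ + cos φ cos δ sin H₀ = 1.5175×0.83292×-0.03536 + 0.55339×0.99937×0.99858 = -0.044693 + 0.552256 = 0.507563.
Inverse-square distance factor (a/d)² = 1.0004² = 1.000800.
Q̄ = (S₀/π) × 1.000800 × [bracket] = (1361/π) × 1.000800 × 0.507563 = 220.1 W/m².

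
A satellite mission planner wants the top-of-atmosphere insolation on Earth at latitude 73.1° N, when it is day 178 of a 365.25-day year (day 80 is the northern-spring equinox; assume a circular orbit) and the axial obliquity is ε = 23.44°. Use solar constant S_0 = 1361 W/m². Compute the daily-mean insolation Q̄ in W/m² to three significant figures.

Solar longitude: L_s = 360° × (178 − 80)/365.25 = 96.591°.
sin δ = sin 23.44° × sin 96.591° = 0.39516, so δ = +23.276°.
cos h₀ = −tan(+73.1°) tan(+23.276°) = -1.4159 ≤ −1 ⇒ polar day, h₀ = π.
Bracket: h₀ sin ϕ sin δ + cos ϕ cos δ sin h₀ = 3.1416×0.95681×0.39516 + 0.29070×0.91861×0.00000 = 1.187817 + 0.000000 = 1.187817.
Q̄ = (S_0/π) × [bracket] = (1361/π) × 1.187817 = 514.6 W/m².

Q̄ ≈ 515 W/m²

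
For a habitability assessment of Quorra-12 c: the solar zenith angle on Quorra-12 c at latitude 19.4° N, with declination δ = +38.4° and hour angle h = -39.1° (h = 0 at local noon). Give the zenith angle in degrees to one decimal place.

θ_z = 38.7°

cos θ_z = sin φ sin δ + cos φ cos δ cos h = 0.206321 + 0.573652 = 0.779973.
θ_z = arccos(0.779973) = 38.7°.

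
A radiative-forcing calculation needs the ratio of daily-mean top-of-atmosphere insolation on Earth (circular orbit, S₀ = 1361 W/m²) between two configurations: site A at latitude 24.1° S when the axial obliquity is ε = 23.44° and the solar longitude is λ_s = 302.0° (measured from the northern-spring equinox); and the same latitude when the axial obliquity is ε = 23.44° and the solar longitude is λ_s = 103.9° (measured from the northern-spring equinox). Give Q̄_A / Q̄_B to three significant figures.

Q̄_A / Q̄_B ≈ 1.78

— Configuration A (φ=-24.1°):
Solar declination: sin δ = sin ε · sin λ_s = sin 23.44° × sin 302.0° = -0.33734, so δ = -19.715°.
cos H₀ = −tan(-24.1°) tan(-19.715°) = -0.1603, H₀ = 1.7318 rad.
Bracket: H₀ sin φ sin δ + cos φ cos δ sin H₀ = 1.7318×-0.40833×-0.33734 + 0.91283×0.94138×0.98707 = 0.238549 + 0.848209 = 1.086758.
Q̄ = (S₀/π) × [bracket] = (1361/π) × 1.086758 = 470.81 W/m².
— Configuration B (φ=-24.1°):
Solar declination: sin δ = sin ε · sin λ_s = sin 23.44° × sin 103.9° = 0.38614, so δ = +22.715°.
cos H₀ = −tan(-24.1°) tan(+22.715°) = 0.1873, H₀ = 1.3824 rad.
Bracket: H₀ sin φ sin δ + cos φ cos δ sin H₀ = 1.3824×-0.40833×0.38614 + 0.91283×0.92244×0.98231 = -0.217967 + 0.827135 = 0.609168.
Q̄ = (S₀/π) × [bracket] = (1361/π) × 0.609168 = 263.90 W/m².
Ratio Q̄_A / Q̄_B = 470.81 / 263.90 = 1.784.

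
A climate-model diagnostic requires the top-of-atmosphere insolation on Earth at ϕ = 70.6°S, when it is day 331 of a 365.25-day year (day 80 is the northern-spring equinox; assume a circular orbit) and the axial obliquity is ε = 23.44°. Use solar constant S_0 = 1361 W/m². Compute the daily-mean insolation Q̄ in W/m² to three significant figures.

Solar longitude: L_s = 360° × (331 − 80)/365.25 = 247.392°.
sin δ = sin 23.44° × sin 247.392° = -0.36722, so δ = -21.544°.
cos h₀ = −tan(-70.6°) tan(-21.544°) = -1.1211 ≤ −1 ⇒ polar day, h₀ = π.
Bracket: h₀ sin ϕ sin δ + cos ϕ cos δ sin h₀ = 3.1416×-0.94322×-0.36722 + 0.33216×0.93013×0.00000 = 1.088154 + 0.000000 = 1.088154.
Q̄ = (S_0/π) × [bracket] = (1361/π) × 1.088154 = 471.4 W/m².

Q̄ ≈ 471 W/m²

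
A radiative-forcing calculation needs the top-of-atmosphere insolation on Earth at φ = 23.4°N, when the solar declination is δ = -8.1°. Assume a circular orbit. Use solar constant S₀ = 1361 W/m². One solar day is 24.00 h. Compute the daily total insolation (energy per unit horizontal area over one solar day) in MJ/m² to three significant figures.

30.8 MJ/m²

cos H₀ = −tan(+23.4°) tan(-8.100°) = 0.0616, H₀ = 1.5092 rad.
Bracket: H₀ sin φ sin δ + cos φ cos δ sin H₀ = 1.5092×0.39715×-0.14090 + 0.91775×0.99002×0.99810 = -0.084452 + 0.906865 = 0.822413.
Q̄ = (S₀/π) × [bracket] = (1361/π) × 0.822413 = 356.29 W/m².
Daily total = Q̄ × 24.00 h × 3600 s/h = 356.29 × 24.00 × 3600 / 10⁶ = 30.78 MJ/m².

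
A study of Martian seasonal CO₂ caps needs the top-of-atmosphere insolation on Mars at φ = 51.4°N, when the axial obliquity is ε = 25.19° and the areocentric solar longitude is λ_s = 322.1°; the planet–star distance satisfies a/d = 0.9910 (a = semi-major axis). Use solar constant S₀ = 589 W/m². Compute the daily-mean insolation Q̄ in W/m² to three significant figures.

sin δ = sin 25.19° × sin 322.1° = -0.26145, so δ = -15.156°.
cos H₀ = −tan(+51.4°) tan(-15.156°) = 0.3393, H₀ = 1.2246 rad.
Bracket: H₀ sin φ sin δ + cos φ cos δ sin H₀ = 1.2246×0.78152×-0.26145 + 0.62388×0.96522×0.94067 = -0.250221 + 0.566454 = 0.316233.
Inverse-square distance factor (a/d)² = 0.9910² = 0.982081.
Q̄ = (S₀/π) × 0.982081 × [bracket] = (589/π) × 0.982081 × 0.316233 = 58.23 W/m².

Q̄ ≈ 58.2 W/m²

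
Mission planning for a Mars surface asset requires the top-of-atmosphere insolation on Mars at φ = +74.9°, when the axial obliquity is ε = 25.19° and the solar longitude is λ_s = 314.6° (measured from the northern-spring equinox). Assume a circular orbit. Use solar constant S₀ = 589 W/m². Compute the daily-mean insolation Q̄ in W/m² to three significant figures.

Q̄ ≈ 0.00 W/m²

Solar declination: sin δ = sin ε · sin λ_s = sin 25.19° × sin 314.6° = -0.30305, so δ = -17.641°.
cos H₀ = −tan(+74.9°) tan(-17.641°) = 1.1786 ≥ 1 ⇒ polar night, H₀ = 0 and Q̄ = 0.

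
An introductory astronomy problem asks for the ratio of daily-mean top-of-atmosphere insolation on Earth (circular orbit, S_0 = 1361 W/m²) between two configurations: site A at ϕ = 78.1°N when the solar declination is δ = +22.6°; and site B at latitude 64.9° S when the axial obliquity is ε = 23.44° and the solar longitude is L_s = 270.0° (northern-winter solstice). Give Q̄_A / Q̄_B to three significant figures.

Q̄_A / Q̄_B ≈ 1.04

— Configuration A (ϕ=+78.1°):
cos h₀ = −tan(+78.1°) tan(+22.600°) = -1.9753 ≤ −1 ⇒ polar day, h₀ = π.
Bracket: h₀ sin ϕ sin δ + cos ϕ cos δ sin h₀ = 3.1416×0.97851×0.38430 + 0.20620×0.92321×0.00000 = 1.181372 + 0.000000 = 1.181372.
Q̄ = (S_0/π) × [bracket] = (1361/π) × 1.181372 = 511.79 W/m².
— Configuration B (ϕ=-64.9°):
Solar declination: sin δ = sin ε · sin L_s = sin 23.44° × sin 270.0° = -0.39779, so δ = -23.440°.
cos h₀ = −tan(-64.9°) tan(-23.440°) = -0.9256, h₀ = 2.7533 rad.
Bracket: h₀ sin ϕ sin δ + cos ϕ cos δ sin h₀ = 2.7533×-0.90557×-0.39779 + 0.42420×0.91748×0.37858 = 0.991812 + 0.147341 = 1.139153.
Q̄ = (S_0/π) × [bracket] = (1361/π) × 1.139153 = 493.50 W/m².
Ratio Q̄_A / Q̄_B = 511.79 / 493.50 = 1.037.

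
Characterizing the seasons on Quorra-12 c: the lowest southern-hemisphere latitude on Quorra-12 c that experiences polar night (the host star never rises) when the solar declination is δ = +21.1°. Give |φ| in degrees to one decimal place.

|φ| = 68.9°

Polar night requires cos H₀ = −tan φ tan δ ≥ 1, i.e. tan φ tan δ ≤ −1.
The boundary is |tan φ| · |tan δ| = 1, so |φ| = 90° − |δ| = 90° − 21.1° = 68.9° in the southern hemisphere.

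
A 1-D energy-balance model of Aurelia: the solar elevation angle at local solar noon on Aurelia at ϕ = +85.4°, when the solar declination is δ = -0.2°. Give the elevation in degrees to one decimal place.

4.4°

At local noon the hour angle is zero, so the zenith angle equals |ϕ − δ| = |+85.4° − (-0.200°)| = 85.600°.
Elevation = 90° − 85.600° = 4.4°.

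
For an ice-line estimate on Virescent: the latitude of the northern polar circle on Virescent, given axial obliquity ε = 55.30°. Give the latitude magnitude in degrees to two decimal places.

The polar circle is the lowest latitude that experiences at least one full rotation of continuous daylight at the northern-summer solstice; it lies at |φ| = 90° − ε = 90° − 55.30° = 34.70°.

34.70°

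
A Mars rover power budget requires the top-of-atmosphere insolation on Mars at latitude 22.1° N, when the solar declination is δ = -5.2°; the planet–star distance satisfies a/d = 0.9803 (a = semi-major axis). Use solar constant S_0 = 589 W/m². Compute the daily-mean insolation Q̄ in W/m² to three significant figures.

cos h₀ = −tan(+22.1°) tan(-5.200°) = 0.0370, h₀ = 1.5338 rad.
Bracket: h₀ sin ϕ sin δ + cos ϕ cos δ sin h₀ = 1.5338×0.37622×-0.09063 + 0.92653×0.99588×0.99932 = -0.052298 + 0.922085 = 0.869787.
Inverse-square distance factor (a/d)² = 0.9803² = 0.960988.
Q̄ = (S_0/π) × 0.960988 × [bracket] = (589/π) × 0.960988 × 0.869787 = 156.7 W/m².

Q̄ ≈ 157 W/m²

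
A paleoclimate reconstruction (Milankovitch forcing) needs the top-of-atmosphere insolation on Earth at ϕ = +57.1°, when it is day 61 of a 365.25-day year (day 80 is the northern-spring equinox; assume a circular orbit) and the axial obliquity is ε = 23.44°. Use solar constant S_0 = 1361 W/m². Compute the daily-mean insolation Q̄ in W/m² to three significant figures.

Q̄ ≈ 165 W/m²

Solar longitude: L_s = 360° × (61 − 80)/365.25 = -18.727°, i.e. -18.727° + 360° = 341.273°.
sin δ = sin 23.44° × sin 341.273° = -0.12771, so δ = -7.337°.
cos h₀ = −tan(+57.1°) tan(-7.337°) = 0.1990, h₀ = 1.3704 rad.
Bracket: h₀ sin ϕ sin δ + cos ϕ cos δ sin h₀ = 1.3704×0.83962×-0.12771 + 0.54317×0.99181×0.97999 = -0.146945 + 0.527942 = 0.380997.
Q̄ = (S_0/π) × [bracket] = (1361/π) × 0.380997 = 165.1 W/m².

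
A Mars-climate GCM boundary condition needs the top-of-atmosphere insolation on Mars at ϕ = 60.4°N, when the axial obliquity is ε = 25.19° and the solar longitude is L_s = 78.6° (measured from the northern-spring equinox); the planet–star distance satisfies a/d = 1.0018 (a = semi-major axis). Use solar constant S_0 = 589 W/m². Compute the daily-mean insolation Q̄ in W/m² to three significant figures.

Solar declination: sin δ = sin ε · sin L_s = sin 25.19° × sin 78.6° = 0.41722, so δ = +24.659°.
cos h₀ = −tan(+60.4°) tan(+24.659°) = -0.8081, h₀ = 2.5118 rad.
Bracket: h₀ sin ϕ sin δ + cos ϕ cos δ sin h₀ = 2.5118×0.86949×0.41722 + 0.49394×0.90880×0.58898 = 0.911202 + 0.264389 = 1.175591.
Inverse-square distance factor (a/d)² = 1.0018² = 1.003603.
Q̄ = (S_0/π) × 1.003603 × [bracket] = (589/π) × 1.003603 × 1.175591 = 221.2 W/m².

Q̄ ≈ 221 W/m²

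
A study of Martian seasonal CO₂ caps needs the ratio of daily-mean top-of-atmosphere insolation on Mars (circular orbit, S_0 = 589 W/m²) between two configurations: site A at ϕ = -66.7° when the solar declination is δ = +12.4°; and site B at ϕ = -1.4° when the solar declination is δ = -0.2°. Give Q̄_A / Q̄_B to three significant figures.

Q̄_A / Q̄_B ≈ 0.128

— Configuration A (ϕ=-66.7°):
cos h₀ = −tan(-66.7°) tan(+12.400°) = 0.5105, h₀ = 1.0350 rad.
Bracket: h₀ sin ϕ sin δ + cos ϕ cos δ sin h₀ = 1.0350×-0.91845×0.21474 + 0.39555×0.97667×0.85987 = -0.204131 + 0.332187 = 0.128056.
Q̄ = (S_0/π) × [bracket] = (589/π) × 0.128056 = 24.009 W/m².
— Configuration B (ϕ=-1.4°):
cos h₀ = −tan(-1.4°) tan(-0.200°) = -0.0001, h₀ = 1.5709 rad.
Bracket: h₀ sin ϕ sin δ + cos ϕ cos δ sin h₀ = 1.5709×-0.02443×-0.00349 + 0.99970×0.99999×1.00000 = 0.000134 + 0.999690 = 0.999824.
Q̄ = (S_0/π) × [bracket] = (589/π) × 0.999824 = 187.45 W/m².
Ratio Q̄_A / Q̄_B = 24.009 / 187.45 = 0.1281.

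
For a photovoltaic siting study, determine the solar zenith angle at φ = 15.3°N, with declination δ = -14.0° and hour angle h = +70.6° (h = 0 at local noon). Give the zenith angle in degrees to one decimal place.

θ_z = 75.7°

cos θ_z = sin φ sin δ + cos φ cos δ cos h = -0.063837 + 0.310872 = 0.247035.
θ_z = arccos(0.247035) = 75.7°.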